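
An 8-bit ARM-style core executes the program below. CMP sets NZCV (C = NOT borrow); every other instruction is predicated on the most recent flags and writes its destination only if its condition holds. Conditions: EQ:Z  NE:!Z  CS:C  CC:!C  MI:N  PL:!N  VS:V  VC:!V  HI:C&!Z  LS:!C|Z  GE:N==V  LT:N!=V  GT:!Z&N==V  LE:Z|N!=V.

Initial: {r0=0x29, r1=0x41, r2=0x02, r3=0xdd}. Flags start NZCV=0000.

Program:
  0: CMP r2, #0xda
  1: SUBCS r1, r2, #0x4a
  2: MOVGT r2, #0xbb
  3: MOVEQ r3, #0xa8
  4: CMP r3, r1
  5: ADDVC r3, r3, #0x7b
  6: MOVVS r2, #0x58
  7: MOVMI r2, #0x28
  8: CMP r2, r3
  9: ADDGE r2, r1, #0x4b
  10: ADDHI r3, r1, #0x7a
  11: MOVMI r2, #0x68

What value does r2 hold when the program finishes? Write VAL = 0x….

VAL = 0x68

[0] flags=0000 → (cmp)
[1] flags=0000 CS?F → skip
[2] flags=0000 GT?T → r2=0xbb
[3] flags=0000 EQ?F → skip
[4] flags=1010 → (cmp)
[5] flags=1010 VC?T → r3=0x58
[6] flags=1010 VS?F → skip
[7] flags=1010 MI?T → r2=0x28
[8] flags=1000 → (cmp)
[9] flags=1000 GE?F → skip
[10] flags=1000 HI?F → skip
[11] flags=1000 MI?T → r2=0x68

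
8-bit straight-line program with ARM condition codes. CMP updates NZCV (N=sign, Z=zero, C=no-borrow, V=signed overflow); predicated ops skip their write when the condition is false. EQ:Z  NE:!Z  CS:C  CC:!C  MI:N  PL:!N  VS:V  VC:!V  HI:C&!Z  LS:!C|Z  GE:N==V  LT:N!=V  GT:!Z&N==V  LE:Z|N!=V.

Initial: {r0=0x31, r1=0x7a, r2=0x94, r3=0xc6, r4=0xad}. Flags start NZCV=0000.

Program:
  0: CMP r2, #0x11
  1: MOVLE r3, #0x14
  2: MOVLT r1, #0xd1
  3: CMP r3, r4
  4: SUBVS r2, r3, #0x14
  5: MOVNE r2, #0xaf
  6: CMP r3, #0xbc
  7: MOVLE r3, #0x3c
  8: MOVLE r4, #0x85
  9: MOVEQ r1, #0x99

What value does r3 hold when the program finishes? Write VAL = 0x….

VAL = 0x14

0: ✓ CMP  NZCV=1010
1: ✓ MOVLE  r3←0x14
2: ✓ MOVLT  r1←0xd1
3: ✓ CMP  NZCV=0000
4: · SUBVS
5: ✓ MOVNE  r2←0xaf
6: ✓ CMP  NZCV=0000
7: · MOVLE
8: · MOVLE
9: · MOVEQ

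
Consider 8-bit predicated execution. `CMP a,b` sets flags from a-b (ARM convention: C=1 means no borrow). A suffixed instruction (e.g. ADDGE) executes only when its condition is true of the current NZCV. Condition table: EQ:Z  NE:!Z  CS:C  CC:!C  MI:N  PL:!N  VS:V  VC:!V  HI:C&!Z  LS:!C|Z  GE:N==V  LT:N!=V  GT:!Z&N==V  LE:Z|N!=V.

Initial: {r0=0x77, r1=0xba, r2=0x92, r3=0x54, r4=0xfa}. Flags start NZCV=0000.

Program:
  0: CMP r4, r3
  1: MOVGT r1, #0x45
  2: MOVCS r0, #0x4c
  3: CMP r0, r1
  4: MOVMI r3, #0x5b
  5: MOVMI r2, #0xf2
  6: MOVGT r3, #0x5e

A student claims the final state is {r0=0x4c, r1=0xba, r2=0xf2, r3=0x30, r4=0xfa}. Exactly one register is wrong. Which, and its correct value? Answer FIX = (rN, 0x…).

FIX = (r3, 0x5e)

0: ✓ CMP  NZCV=1010
1: · MOVGT
2: ✓ MOVCS  r0←0x4c
3: ✓ CMP  NZCV=1001
4: ✓ MOVMI  r3←0x5b
5: ✓ MOVMI  r2←0xf2
6: ✓ MOVGT  r3←0x5e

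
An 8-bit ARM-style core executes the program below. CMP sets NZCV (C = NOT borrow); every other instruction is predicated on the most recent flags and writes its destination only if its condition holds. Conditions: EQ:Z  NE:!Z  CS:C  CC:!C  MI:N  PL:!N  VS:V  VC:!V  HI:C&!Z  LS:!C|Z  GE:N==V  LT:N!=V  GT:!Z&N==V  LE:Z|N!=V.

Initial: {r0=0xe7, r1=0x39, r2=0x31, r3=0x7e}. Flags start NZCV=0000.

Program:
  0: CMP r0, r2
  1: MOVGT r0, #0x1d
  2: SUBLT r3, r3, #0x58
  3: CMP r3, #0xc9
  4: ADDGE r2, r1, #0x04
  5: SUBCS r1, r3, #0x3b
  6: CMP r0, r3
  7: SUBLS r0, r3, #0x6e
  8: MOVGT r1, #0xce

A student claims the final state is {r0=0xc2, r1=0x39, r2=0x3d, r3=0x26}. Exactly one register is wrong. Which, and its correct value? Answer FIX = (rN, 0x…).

FIX = (r0, 0xe7)

[0] flags=1010 → (cmp)
[1] flags=1010 GT?F → skip
[2] flags=1010 LT?T → r3=0x26
[3] flags=0000 → (cmp)
[4] flags=0000 GE?T → r2=0x3d
[5] flags=0000 CS?F → skip
[6] flags=1010 → (cmp)
[7] flags=1010 LS?F → skip
[8] flags=1010 GT?F → skip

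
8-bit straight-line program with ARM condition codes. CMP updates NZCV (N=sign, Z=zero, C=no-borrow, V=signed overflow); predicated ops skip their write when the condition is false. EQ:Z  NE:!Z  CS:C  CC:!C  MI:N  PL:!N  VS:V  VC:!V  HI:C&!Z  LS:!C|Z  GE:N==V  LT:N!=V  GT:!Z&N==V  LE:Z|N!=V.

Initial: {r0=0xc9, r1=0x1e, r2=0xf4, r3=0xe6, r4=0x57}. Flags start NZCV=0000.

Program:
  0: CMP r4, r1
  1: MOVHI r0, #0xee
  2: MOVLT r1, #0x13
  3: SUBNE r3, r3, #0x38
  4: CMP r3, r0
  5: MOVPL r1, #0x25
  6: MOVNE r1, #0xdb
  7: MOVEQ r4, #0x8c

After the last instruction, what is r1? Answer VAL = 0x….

[0] flags=0010 → (cmp)
[1] flags=0010 HI?T → r0=0xee
[2] flags=0010 LT?F → skip
[3] flags=0010 NE?T → r3=0xae
[4] flags=1000 → (cmp)
[5] flags=1000 PL?F → skip
[6] flags=1000 NE?T → r1=0xdb
[7] flags=1000 EQ?F → skip

VAL = 0xdb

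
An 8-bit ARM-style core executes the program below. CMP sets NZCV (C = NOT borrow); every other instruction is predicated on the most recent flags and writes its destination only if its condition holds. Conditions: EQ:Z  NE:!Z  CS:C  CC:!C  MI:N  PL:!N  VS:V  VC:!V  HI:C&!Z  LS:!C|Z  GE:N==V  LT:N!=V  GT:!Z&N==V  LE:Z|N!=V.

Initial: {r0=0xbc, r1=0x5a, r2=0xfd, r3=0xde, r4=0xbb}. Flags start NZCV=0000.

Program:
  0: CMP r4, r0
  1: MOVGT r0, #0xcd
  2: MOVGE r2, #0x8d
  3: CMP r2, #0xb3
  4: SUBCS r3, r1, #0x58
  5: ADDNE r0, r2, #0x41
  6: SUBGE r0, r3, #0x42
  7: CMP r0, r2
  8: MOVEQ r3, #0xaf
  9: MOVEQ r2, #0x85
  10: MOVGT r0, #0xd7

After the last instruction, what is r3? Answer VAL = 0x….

VAL = 0x02

0: ✓ CMP  NZCV=1000
1: · MOVGT
2: · MOVGE
3: ✓ CMP  NZCV=0010
4: ✓ SUBCS  r3←0x02
5: ✓ ADDNE  r0←0x3e
6: ✓ SUBGE  r0←0xc0
7: ✓ CMP  NZCV=1000
8: · MOVEQ
9: · MOVEQ
10: · MOVGT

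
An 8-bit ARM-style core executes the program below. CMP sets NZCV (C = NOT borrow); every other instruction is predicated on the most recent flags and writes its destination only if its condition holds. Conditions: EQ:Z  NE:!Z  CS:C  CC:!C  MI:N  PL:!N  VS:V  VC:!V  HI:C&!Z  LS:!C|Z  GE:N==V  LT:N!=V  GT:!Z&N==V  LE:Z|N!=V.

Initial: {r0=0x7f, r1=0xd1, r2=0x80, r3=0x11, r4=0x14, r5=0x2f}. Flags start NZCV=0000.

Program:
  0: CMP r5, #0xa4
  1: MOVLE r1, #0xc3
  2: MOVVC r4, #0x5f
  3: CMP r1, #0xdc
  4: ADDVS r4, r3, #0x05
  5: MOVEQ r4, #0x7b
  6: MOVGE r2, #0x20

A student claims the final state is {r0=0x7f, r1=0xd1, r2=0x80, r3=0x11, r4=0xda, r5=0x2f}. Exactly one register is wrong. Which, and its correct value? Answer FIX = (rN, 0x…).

FIX = (r4, 0x14)

0: ✓ CMP  NZCV=1001
1: · MOVLE
2: · MOVVC
3: ✓ CMP  NZCV=1000
4: · ADDVS
5: · MOVEQ
6: · MOVGE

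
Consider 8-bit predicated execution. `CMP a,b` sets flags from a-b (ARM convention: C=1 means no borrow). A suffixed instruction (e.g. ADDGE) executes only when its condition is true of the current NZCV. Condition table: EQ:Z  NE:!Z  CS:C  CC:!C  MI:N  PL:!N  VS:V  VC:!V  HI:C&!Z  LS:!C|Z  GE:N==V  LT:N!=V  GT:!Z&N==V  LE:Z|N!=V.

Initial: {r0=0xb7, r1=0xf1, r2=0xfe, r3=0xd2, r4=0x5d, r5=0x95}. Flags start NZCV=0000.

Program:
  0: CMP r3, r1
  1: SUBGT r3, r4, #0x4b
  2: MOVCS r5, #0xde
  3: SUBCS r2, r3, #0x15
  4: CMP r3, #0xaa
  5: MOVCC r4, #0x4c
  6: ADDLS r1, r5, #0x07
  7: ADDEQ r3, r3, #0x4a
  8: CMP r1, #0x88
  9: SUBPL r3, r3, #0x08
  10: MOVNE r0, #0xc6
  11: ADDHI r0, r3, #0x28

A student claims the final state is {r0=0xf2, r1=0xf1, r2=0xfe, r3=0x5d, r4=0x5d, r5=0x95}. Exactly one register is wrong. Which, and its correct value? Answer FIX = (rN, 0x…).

0: ✓ CMP  NZCV=1000
1: · SUBGT
2: · MOVCS
3: · SUBCS
4: ✓ CMP  NZCV=0010
5: · MOVCC
6: · ADDLS
7: · ADDEQ
8: ✓ CMP  NZCV=0010
9: ✓ SUBPL  r3←0xca
10: ✓ MOVNE  r0←0xc6
11: ✓ ADDHI  r0←0xf2

FIX = (r3, 0xca)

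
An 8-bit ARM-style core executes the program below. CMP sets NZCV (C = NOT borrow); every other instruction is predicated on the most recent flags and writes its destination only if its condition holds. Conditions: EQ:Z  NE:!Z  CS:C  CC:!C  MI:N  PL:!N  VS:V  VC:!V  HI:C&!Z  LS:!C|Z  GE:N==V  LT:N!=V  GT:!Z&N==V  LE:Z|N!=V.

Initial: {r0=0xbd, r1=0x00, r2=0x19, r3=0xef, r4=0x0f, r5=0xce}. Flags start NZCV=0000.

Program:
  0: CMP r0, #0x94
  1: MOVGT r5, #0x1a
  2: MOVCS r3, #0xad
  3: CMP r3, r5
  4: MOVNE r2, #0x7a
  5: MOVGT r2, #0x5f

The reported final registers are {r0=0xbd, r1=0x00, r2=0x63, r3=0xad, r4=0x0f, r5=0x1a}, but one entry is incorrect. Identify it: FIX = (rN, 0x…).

[0] flags=0010 → (cmp)
[1] flags=0010 GT?T → r5=0x1a
[2] flags=0010 CS?T → r3=0xad
[3] flags=1010 → (cmp)
[4] flags=1010 NE?T → r2=0x7a
[5] flags=1010 GT?F → skip

FIX = (r2, 0x7a)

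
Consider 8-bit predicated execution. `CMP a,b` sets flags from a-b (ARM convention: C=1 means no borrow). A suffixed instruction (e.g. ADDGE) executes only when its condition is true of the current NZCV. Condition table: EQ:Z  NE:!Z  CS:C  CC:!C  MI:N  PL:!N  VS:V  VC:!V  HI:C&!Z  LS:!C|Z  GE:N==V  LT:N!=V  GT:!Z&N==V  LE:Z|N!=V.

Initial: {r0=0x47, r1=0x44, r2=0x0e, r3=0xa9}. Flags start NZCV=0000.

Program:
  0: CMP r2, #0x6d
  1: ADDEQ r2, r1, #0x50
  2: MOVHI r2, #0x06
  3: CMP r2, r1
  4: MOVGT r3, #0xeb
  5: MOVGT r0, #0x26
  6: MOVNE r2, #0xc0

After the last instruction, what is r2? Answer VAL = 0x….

VAL = 0xc0

[0] flags=1000 → (cmp)
[1] flags=1000 EQ?F → skip
[2] flags=1000 HI?F → skip
[3] flags=1000 → (cmp)
[4] flags=1000 GT?F → skip
[5] flags=1000 GT?F → skip
[6] flags=1000 NE?T → r2=0xc0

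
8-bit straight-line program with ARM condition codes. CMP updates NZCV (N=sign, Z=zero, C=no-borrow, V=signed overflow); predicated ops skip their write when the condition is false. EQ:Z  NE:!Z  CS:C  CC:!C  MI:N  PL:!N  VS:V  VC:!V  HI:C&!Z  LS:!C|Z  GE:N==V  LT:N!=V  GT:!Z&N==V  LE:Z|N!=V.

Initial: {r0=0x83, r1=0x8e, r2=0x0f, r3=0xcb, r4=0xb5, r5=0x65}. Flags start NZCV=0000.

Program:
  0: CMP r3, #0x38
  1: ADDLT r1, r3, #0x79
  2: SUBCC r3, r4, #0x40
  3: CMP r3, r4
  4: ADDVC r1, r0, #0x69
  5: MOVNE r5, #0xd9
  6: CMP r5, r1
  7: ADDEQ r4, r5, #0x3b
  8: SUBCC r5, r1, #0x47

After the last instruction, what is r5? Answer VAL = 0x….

VAL = 0xa5

[0] flags=1010 → (cmp)
[1] flags=1010 LT?T → r1=0x44
[2] flags=1010 CC?F → skip
[3] flags=0010 → (cmp)
[4] flags=0010 VC?T → r1=0xec
[5] flags=0010 NE?T → r5=0xd9
[6] flags=1000 → (cmp)
[7] flags=1000 EQ?F → skip
[8] flags=1000 CC?T → r5=0xa5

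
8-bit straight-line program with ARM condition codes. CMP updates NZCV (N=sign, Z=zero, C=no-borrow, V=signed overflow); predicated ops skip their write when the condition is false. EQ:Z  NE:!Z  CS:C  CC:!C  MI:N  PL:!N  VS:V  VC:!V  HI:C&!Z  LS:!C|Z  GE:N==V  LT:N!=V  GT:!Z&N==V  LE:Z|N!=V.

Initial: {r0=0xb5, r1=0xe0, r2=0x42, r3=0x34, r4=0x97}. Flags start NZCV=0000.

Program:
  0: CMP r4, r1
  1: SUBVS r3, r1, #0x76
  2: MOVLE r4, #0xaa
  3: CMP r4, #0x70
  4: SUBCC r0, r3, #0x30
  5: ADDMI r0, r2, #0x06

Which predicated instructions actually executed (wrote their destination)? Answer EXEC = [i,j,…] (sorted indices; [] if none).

[0] flags=1000 → (cmp)
[1] flags=1000 VS?F → skip
[2] flags=1000 LE?T → r4=0xaa
[3] flags=0011 → (cmp)
[4] flags=0011 CC?F → skip
[5] flags=0011 MI?F → skip

EXEC = [2]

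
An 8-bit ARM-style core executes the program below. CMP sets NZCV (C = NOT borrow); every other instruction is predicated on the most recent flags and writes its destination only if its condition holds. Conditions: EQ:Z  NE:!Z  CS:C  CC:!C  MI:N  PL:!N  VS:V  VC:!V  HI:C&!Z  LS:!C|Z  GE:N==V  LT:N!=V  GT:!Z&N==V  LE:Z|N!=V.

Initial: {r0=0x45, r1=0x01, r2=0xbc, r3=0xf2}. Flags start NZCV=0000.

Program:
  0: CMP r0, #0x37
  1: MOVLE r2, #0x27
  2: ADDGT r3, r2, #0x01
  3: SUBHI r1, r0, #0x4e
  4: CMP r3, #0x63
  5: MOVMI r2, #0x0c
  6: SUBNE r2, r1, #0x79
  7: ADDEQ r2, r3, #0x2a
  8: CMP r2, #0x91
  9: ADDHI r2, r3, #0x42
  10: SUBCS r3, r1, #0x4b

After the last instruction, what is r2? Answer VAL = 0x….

0: ✓ CMP  NZCV=0010
1: · MOVLE
2: ✓ ADDGT  r3←0xbd
3: ✓ SUBHI  r1←0xf7
4: ✓ CMP  NZCV=0011
5: · MOVMI
6: ✓ SUBNE  r2←0x7e
7: · ADDEQ
8: ✓ CMP  NZCV=1001
9: · ADDHI
10: · SUBCS

VAL = 0x7e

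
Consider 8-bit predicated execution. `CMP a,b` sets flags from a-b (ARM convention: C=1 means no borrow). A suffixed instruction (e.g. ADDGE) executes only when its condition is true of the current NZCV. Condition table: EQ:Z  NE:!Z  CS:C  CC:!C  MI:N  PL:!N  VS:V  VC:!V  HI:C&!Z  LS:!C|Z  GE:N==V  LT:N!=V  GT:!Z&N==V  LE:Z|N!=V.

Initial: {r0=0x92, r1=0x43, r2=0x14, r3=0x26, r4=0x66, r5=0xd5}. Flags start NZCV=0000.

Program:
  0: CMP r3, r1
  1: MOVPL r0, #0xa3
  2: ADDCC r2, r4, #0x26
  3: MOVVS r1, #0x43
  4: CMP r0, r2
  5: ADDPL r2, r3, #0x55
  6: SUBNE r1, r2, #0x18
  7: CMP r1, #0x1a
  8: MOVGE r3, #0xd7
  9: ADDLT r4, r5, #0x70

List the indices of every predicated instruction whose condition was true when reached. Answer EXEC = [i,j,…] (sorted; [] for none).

[0] flags=1000 → (cmp)
[1] flags=1000 PL?F → skip
[2] flags=1000 CC?T → r2=0x8c
[3] flags=1000 VS?F → skip
[4] flags=0010 → (cmp)
[5] flags=0010 PL?T → r2=0x7b
[6] flags=0010 NE?T → r1=0x63
[7] flags=0010 → (cmp)
[8] flags=0010 GE?T → r3=0xd7
[9] flags=0010 LT?F → skip

EXEC = [2,5,6,8]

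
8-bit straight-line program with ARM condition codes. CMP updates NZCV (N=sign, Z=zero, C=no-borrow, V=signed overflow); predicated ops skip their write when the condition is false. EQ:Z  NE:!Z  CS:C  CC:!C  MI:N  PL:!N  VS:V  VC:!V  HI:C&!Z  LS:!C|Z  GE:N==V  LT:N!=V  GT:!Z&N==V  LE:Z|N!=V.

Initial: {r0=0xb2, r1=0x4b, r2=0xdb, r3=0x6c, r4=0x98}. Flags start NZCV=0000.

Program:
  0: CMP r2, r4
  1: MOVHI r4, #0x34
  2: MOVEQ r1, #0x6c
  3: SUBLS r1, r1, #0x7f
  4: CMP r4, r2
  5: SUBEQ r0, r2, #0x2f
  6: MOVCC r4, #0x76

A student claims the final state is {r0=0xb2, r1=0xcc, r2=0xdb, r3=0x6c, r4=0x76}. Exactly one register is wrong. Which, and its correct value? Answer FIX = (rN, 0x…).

FIX = (r1, 0x4b)

0: ✓ CMP  NZCV=0010
1: ✓ MOVHI  r4←0x34
2: · MOVEQ
3: · SUBLS
4: ✓ CMP  NZCV=0000
5: · SUBEQ
6: ✓ MOVCC  r4←0x76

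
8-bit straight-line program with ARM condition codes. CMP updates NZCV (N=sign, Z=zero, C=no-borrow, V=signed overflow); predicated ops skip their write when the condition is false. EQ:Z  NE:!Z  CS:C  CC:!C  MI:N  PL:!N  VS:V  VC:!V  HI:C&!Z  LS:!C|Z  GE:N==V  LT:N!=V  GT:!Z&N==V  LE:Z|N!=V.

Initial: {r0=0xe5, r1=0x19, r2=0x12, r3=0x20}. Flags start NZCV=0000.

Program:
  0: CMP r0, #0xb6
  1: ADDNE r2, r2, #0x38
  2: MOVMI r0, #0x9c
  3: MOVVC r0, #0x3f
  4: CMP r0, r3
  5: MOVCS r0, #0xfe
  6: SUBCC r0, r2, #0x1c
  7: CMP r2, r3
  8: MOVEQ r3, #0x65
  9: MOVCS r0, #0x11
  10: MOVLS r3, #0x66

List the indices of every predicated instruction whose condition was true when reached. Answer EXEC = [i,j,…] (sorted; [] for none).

[0] flags=0010 → (cmp)
[1] flags=0010 NE?T → r2=0x4a
[2] flags=0010 MI?F → skip
[3] flags=0010 VC?T → r0=0x3f
[4] flags=0010 → (cmp)
[5] flags=0010 CS?T → r0=0xfe
[6] flags=0010 CC?F → skip
[7] flags=0010 → (cmp)
[8] flags=0010 EQ?F → skip
[9] flags=0010 CS?T → r0=0x11
[10] flags=0010 LS?F → skip

EXEC = [1,3,5,9]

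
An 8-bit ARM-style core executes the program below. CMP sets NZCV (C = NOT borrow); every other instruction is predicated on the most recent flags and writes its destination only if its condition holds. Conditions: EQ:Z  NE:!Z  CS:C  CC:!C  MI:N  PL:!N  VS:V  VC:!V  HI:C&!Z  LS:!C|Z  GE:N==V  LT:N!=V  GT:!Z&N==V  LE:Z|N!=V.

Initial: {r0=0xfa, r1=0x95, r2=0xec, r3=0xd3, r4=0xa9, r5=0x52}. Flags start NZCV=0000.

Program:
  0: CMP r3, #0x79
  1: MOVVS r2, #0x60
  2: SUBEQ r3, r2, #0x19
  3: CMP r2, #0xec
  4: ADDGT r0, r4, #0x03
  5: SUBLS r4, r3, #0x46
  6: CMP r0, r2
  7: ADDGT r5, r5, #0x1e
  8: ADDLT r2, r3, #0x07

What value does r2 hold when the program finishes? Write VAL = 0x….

0: ✓ CMP  NZCV=0011
1: ✓ MOVVS  r2←0x60
2: · SUBEQ
3: ✓ CMP  NZCV=0000
4: ✓ ADDGT  r0←0xac
5: ✓ SUBLS  r4←0x8d
6: ✓ CMP  NZCV=0011
7: · ADDGT
8: ✓ ADDLT  r2←0xda

VAL = 0xda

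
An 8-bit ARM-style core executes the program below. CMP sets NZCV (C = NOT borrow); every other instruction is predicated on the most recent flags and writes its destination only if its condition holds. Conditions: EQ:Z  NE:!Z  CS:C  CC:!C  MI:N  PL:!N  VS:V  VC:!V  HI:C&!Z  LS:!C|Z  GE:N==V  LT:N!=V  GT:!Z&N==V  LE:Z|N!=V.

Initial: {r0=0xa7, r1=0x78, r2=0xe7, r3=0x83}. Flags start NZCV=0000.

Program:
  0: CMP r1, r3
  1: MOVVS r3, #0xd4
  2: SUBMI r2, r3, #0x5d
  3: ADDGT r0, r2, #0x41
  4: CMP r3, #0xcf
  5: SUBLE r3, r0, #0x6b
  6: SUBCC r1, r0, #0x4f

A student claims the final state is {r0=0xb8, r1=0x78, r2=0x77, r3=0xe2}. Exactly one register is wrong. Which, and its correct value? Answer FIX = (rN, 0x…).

FIX = (r3, 0xd4)

0: ✓ CMP  NZCV=1001
1: ✓ MOVVS  r3←0xd4
2: ✓ SUBMI  r2←0x77
3: ✓ ADDGT  r0←0xb8
4: ✓ CMP  NZCV=0010
5: · SUBLE
6: · SUBCC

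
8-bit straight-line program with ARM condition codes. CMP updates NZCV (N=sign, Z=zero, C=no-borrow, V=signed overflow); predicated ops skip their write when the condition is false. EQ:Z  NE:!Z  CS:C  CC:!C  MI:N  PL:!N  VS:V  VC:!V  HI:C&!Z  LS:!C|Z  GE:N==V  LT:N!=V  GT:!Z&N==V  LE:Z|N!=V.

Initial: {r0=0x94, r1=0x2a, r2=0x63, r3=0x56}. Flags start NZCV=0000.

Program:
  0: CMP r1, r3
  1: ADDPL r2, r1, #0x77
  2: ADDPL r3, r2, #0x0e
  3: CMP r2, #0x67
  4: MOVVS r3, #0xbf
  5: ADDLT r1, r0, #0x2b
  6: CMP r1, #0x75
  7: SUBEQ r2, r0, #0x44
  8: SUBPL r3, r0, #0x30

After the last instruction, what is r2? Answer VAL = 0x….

VAL = 0x63

0: ✓ CMP  NZCV=1000
1: · ADDPL
2: · ADDPL
3: ✓ CMP  NZCV=1000
4: · MOVVS
5: ✓ ADDLT  r1←0xbf
6: ✓ CMP  NZCV=0011
7: · SUBEQ
8: ✓ SUBPL  r3←0x64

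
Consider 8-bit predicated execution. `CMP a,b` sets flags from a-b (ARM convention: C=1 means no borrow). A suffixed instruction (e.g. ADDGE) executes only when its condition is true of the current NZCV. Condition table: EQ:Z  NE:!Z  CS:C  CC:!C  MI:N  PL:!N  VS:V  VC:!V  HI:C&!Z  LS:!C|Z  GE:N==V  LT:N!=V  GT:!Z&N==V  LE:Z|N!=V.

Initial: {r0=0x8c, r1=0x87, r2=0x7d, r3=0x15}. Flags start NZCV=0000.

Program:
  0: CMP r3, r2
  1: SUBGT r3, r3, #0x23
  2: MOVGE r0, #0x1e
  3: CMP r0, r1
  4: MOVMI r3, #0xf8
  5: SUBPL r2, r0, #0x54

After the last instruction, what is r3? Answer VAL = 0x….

[0] flags=1000 → (cmp)
[1] flags=1000 GT?F → skip
[2] flags=1000 GE?F → skip
[3] flags=0010 → (cmp)
[4] flags=0010 MI?F → skip
[5] flags=0010 PL?T → r2=0x38

VAL = 0x15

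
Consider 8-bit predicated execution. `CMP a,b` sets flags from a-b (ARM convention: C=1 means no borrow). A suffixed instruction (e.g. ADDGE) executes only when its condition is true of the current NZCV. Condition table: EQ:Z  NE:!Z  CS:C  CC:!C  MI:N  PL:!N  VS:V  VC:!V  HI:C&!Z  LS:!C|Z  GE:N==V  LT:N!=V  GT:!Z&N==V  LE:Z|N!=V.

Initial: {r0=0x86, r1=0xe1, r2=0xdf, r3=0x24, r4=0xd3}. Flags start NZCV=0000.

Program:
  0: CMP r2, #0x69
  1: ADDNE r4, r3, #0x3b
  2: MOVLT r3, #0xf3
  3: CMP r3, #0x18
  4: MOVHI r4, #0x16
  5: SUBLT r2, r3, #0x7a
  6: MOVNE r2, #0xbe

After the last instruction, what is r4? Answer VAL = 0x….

[0] flags=0011 → (cmp)
[1] flags=0011 NE?T → r4=0x5f
[2] flags=0011 LT?T → r3=0xf3
[3] flags=1010 → (cmp)
[4] flags=1010 HI?T → r4=0x16
[5] flags=1010 LT?T → r2=0x79
[6] flags=1010 NE?T → r2=0xbe

VAL = 0x16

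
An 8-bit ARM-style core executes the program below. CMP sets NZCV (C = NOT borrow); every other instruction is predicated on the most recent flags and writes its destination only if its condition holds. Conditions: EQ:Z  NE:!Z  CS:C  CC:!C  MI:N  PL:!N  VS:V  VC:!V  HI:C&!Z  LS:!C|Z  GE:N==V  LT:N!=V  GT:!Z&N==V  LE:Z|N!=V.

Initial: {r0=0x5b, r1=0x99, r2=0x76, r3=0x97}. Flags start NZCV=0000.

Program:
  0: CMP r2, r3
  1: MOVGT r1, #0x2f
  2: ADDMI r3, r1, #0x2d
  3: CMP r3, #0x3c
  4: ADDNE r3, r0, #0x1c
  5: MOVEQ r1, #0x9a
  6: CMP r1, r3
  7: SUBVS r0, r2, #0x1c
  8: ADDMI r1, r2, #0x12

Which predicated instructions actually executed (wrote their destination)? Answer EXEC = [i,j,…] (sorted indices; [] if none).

[0] flags=1001 → (cmp)
[1] flags=1001 GT?T → r1=0x2f
[2] flags=1001 MI?T → r3=0x5c
[3] flags=0010 → (cmp)
[4] flags=0010 NE?T → r3=0x77
[5] flags=0010 EQ?F → skip
[6] flags=1000 → (cmp)
[7] flags=1000 VS?F → skip
[8] flags=1000 MI?T → r1=0x88

EXEC = [1,2,4,8]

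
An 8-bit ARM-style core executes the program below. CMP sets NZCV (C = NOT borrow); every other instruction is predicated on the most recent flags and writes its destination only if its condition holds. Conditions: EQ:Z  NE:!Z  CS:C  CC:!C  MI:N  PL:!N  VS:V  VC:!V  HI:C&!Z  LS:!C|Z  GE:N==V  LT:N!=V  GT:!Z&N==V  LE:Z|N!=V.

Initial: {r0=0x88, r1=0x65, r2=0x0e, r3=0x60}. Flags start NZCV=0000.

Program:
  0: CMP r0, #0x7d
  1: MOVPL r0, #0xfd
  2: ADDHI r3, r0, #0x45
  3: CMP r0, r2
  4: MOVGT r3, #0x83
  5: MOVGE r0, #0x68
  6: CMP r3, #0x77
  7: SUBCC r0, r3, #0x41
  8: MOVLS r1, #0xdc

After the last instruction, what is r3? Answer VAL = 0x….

VAL = 0x42

0: ✓ CMP  NZCV=0011
1: ✓ MOVPL  r0←0xfd
2: ✓ ADDHI  r3←0x42
3: ✓ CMP  NZCV=1010
4: · MOVGT
5: · MOVGE
6: ✓ CMP  NZCV=1000
7: ✓ SUBCC  r0←0x01
8: ✓ MOVLS  r1←0xdc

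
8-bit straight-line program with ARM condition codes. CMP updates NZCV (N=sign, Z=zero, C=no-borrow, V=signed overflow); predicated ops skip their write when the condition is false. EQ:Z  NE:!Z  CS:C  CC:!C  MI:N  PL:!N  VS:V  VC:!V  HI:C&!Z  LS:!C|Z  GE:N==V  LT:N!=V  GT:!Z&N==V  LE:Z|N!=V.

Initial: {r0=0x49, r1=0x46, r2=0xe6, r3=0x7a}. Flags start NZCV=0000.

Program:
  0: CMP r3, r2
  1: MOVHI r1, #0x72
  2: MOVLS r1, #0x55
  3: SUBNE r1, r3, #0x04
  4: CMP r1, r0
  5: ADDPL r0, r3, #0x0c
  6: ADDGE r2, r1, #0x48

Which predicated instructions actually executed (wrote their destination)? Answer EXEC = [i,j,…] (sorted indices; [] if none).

0: ✓ CMP  NZCV=1001
1: · MOVHI
2: ✓ MOVLS  r1←0x55
3: ✓ SUBNE  r1←0x76
4: ✓ CMP  NZCV=0010
5: ✓ ADDPL  r0←0x86
6: ✓ ADDGE  r2←0xbe

EXEC = [2,3,5,6]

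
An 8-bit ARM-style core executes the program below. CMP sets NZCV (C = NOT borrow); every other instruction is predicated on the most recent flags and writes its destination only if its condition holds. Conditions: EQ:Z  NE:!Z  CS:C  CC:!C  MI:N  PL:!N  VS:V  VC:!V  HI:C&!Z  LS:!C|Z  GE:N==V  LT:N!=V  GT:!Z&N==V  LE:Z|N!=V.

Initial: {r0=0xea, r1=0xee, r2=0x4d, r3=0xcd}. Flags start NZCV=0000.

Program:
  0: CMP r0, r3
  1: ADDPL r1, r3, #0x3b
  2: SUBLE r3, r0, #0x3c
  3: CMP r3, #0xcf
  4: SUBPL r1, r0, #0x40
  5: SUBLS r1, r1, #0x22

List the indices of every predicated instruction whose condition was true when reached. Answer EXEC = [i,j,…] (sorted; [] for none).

[0] flags=0010 → (cmp)
[1] flags=0010 PL?T → r1=0x08
[2] flags=0010 LE?F → skip
[3] flags=1000 → (cmp)
[4] flags=1000 PL?F → skip
[5] flags=1000 LS?T → r1=0xe6

EXEC = [1,5]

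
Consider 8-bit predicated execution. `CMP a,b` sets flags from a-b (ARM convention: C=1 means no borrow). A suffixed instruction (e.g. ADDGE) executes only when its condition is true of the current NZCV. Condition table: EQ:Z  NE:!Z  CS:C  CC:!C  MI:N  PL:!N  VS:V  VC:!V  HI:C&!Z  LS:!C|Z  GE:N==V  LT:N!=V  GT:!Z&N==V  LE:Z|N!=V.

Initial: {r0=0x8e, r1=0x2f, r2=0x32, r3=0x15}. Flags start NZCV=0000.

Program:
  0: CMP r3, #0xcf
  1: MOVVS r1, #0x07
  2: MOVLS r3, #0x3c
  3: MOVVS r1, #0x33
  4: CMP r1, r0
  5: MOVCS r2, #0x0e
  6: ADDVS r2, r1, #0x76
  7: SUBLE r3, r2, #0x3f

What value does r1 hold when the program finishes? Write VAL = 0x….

VAL = 0x2f

[0] flags=0000 → (cmp)
[1] flags=0000 VS?F → skip
[2] flags=0000 LS?T → r3=0x3c
[3] flags=0000 VS?F → skip
[4] flags=1001 → (cmp)
[5] flags=1001 CS?F → skip
[6] flags=1001 VS?T → r2=0xa5
[7] flags=1001 LE?F → skip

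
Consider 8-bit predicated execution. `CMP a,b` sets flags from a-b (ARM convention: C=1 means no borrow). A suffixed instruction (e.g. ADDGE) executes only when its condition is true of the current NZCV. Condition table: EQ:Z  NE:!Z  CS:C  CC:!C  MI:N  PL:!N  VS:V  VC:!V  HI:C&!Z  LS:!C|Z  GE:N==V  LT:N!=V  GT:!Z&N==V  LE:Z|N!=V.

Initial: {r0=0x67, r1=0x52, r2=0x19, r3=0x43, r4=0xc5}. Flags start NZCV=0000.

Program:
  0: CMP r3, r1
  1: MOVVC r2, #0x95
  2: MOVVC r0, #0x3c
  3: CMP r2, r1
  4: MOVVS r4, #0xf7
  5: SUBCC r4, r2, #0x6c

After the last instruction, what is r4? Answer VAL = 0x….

VAL = 0xf7

0: ✓ CMP  NZCV=1000
1: ✓ MOVVC  r2←0x95
2: ✓ MOVVC  r0←0x3c
3: ✓ CMP  NZCV=0011
4: ✓ MOVVS  r4←0xf7
5: · SUBCC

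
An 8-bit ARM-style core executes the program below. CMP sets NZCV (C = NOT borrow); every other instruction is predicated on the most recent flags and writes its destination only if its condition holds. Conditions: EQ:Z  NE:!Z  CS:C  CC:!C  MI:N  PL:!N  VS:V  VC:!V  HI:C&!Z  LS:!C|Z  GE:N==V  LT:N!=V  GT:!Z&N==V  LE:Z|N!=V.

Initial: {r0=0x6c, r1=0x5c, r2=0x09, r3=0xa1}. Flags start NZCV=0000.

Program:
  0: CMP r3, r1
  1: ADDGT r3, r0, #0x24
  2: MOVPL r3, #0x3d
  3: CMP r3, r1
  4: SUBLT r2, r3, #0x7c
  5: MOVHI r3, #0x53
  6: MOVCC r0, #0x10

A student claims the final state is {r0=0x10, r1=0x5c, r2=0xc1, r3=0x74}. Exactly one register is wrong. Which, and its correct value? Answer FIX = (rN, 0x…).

FIX = (r3, 0x3d)

[0] flags=0011 → (cmp)
[1] flags=0011 GT?F → skip
[2] flags=0011 PL?T → r3=0x3d
[3] flags=1000 → (cmp)
[4] flags=1000 LT?T → r2=0xc1
[5] flags=1000 HI?F → skip
[6] flags=1000 CC?T → r0=0x10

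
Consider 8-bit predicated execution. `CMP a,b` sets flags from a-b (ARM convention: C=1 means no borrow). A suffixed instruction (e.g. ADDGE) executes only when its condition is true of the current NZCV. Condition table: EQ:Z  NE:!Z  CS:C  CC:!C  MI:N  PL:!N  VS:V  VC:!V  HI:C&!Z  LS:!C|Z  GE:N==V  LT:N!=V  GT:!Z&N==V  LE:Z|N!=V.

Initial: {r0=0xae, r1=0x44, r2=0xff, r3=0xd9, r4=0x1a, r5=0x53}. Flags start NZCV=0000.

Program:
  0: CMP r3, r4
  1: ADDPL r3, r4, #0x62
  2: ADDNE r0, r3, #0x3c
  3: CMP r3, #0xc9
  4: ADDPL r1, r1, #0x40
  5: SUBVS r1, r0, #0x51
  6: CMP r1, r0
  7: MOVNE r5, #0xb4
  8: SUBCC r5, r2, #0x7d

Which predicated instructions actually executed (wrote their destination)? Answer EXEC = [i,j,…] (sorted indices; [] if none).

EXEC = [2,4,7]

0: ✓ CMP  NZCV=1010
1: · ADDPL
2: ✓ ADDNE  r0←0x15
3: ✓ CMP  NZCV=0010
4: ✓ ADDPL  r1←0x84
5: · SUBVS
6: ✓ CMP  NZCV=0011
7: ✓ MOVNE  r5←0xb4
8: · SUBCC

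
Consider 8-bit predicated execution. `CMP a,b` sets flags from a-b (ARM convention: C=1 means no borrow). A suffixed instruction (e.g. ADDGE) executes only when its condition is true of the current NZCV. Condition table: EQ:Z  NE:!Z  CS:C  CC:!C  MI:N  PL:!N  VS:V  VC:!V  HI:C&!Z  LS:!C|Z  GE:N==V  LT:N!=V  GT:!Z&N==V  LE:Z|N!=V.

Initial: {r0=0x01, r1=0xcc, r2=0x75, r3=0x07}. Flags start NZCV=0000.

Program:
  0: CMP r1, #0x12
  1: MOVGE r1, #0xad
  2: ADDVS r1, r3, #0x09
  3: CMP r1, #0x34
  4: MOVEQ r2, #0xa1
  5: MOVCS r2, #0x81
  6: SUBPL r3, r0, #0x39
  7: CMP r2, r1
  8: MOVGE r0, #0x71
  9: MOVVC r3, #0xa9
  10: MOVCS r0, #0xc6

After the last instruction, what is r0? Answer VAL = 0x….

VAL = 0x01

0: ✓ CMP  NZCV=1010
1: · MOVGE
2: · ADDVS
3: ✓ CMP  NZCV=1010
4: · MOVEQ
5: ✓ MOVCS  r2←0x81
6: · SUBPL
7: ✓ CMP  NZCV=1000
8: · MOVGE
9: ✓ MOVVC  r3←0xa9
10: · MOVCS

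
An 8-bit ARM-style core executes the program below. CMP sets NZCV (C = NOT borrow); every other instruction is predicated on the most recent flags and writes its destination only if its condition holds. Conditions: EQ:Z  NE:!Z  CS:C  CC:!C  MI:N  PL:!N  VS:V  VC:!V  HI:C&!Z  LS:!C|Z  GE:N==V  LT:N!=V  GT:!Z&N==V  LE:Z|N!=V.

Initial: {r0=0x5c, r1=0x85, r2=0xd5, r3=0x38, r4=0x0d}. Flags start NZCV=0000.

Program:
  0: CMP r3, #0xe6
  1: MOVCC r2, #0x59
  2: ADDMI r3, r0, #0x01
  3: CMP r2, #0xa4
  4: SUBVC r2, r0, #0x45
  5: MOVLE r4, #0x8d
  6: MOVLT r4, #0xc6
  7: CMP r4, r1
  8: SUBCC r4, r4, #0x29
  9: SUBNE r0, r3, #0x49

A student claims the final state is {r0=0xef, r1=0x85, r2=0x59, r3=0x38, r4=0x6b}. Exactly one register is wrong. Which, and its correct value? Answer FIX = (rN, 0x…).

[0] flags=0000 → (cmp)
[1] flags=0000 CC?T → r2=0x59
[2] flags=0000 MI?F → skip
[3] flags=1001 → (cmp)
[4] flags=1001 VC?F → skip
[5] flags=1001 LE?F → skip
[6] flags=1001 LT?F → skip
[7] flags=1001 → (cmp)
[8] flags=1001 CC?T → r4=0xe4
[9] flags=1001 NE?T → r0=0xef

FIX = (r4, 0xe4)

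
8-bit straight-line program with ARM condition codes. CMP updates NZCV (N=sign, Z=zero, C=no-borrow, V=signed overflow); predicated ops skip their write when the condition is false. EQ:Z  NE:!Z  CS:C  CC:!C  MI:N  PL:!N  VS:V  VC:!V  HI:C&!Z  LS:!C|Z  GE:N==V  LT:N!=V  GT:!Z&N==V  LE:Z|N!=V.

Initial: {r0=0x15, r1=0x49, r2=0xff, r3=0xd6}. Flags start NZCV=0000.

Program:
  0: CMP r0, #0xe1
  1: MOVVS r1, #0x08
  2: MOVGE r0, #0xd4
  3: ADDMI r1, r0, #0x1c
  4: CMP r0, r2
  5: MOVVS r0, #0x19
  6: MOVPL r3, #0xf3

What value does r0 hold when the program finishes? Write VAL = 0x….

VAL = 0xd4

0: ✓ CMP  NZCV=0000
1: · MOVVS
2: ✓ MOVGE  r0←0xd4
3: · ADDMI
4: ✓ CMP  NZCV=1000
5: · MOVVS
6: · MOVPL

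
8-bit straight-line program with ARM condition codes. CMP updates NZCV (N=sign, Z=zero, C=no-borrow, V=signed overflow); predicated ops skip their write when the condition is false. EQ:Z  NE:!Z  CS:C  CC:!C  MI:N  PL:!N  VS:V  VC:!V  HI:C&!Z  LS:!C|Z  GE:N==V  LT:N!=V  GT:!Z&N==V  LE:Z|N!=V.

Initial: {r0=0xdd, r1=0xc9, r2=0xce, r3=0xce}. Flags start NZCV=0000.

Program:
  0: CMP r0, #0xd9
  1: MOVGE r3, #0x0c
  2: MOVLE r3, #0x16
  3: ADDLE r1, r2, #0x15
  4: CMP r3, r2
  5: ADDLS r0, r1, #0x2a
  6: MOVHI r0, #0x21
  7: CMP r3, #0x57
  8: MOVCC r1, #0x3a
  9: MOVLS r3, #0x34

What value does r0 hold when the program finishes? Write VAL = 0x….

VAL = 0xf3

[0] flags=0010 → (cmp)
[1] flags=0010 GE?T → r3=0x0c
[2] flags=0010 LE?F → skip
[3] flags=0010 LE?F → skip
[4] flags=0000 → (cmp)
[5] flags=0000 LS?T → r0=0xf3
[6] flags=0000 HI?F → skip
[7] flags=1000 → (cmp)
[8] flags=1000 CC?T → r1=0x3a
[9] flags=1000 LS?T → r3=0x34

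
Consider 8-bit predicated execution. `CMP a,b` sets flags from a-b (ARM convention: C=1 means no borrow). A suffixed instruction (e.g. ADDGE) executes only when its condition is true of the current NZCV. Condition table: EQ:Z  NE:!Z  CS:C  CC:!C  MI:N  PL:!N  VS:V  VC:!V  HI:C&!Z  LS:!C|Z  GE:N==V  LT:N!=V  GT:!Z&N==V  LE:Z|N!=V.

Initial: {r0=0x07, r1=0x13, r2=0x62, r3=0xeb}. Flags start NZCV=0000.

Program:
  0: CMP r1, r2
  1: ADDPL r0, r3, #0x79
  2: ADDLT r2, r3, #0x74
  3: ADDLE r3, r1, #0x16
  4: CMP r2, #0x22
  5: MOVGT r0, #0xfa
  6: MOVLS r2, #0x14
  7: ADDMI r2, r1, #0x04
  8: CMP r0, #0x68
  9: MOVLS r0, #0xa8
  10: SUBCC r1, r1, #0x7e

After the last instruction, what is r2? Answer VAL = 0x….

[0] flags=1000 → (cmp)
[1] flags=1000 PL?F → skip
[2] flags=1000 LT?T → r2=0x5f
[3] flags=1000 LE?T → r3=0x29
[4] flags=0010 → (cmp)
[5] flags=0010 GT?T → r0=0xfa
[6] flags=0010 LS?F → skip
[7] flags=0010 MI?F → skip
[8] flags=1010 → (cmp)
[9] flags=1010 LS?F → skip
[10] flags=1010 CC?F → skip

VAL = 0x5f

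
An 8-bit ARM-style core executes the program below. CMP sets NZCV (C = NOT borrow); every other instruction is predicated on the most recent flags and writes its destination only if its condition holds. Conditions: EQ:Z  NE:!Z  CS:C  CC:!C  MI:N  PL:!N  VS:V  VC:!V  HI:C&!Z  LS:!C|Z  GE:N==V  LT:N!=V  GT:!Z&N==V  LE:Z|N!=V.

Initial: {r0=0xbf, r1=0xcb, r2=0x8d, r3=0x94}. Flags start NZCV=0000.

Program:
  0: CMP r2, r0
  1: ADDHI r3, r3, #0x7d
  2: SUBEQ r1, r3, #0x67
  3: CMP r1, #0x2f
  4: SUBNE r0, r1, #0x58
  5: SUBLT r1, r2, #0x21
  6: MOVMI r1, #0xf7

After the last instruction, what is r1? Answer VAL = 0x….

[0] flags=1000 → (cmp)
[1] flags=1000 HI?F → skip
[2] flags=1000 EQ?F → skip
[3] flags=1010 → (cmp)
[4] flags=1010 NE?T → r0=0x73
[5] flags=1010 LT?T → r1=0x6c
[6] flags=1010 MI?T → r1=0xf7

VAL = 0xf7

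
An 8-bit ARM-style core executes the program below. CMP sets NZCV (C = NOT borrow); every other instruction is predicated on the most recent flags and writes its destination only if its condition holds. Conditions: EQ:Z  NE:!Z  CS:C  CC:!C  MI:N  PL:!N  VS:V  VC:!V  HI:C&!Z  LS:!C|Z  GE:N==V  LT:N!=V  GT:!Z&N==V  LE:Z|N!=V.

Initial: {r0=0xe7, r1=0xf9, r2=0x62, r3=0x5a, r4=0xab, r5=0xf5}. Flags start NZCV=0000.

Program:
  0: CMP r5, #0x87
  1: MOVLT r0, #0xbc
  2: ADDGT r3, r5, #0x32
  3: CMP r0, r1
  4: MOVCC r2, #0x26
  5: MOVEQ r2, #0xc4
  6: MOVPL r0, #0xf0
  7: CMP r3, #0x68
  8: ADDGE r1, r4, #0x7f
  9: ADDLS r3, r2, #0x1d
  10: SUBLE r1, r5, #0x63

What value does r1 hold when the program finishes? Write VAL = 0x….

VAL = 0x92

[0] flags=0010 → (cmp)
[1] flags=0010 LT?F → skip
[2] flags=0010 GT?T → r3=0x27
[3] flags=1000 → (cmp)
[4] flags=1000 CC?T → r2=0x26
[5] flags=1000 EQ?F → skip
[6] flags=1000 PL?F → skip
[7] flags=1000 → (cmp)
[8] flags=1000 GE?F → skip
[9] flags=1000 LS?T → r3=0x43
[10] flags=1000 LE?T → r1=0x92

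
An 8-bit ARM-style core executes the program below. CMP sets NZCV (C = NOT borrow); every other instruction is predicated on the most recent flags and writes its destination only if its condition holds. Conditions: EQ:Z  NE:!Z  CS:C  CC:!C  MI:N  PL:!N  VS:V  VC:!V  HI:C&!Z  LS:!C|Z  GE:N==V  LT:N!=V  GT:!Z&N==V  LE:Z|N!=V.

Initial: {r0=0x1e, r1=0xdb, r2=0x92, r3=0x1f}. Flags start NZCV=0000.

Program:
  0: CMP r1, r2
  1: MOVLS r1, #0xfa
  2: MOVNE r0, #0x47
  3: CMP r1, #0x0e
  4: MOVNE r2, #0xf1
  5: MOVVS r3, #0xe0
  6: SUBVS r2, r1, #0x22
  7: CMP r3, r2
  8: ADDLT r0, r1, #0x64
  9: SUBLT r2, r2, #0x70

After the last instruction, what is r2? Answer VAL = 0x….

0: ✓ CMP  NZCV=0010
1: · MOVLS
2: ✓ MOVNE  r0←0x47
3: ✓ CMP  NZCV=1010
4: ✓ MOVNE  r2←0xf1
5: · MOVVS
6: · SUBVS
7: ✓ CMP  NZCV=0000
8: · ADDLT
9: · SUBLT

VAL = 0xf1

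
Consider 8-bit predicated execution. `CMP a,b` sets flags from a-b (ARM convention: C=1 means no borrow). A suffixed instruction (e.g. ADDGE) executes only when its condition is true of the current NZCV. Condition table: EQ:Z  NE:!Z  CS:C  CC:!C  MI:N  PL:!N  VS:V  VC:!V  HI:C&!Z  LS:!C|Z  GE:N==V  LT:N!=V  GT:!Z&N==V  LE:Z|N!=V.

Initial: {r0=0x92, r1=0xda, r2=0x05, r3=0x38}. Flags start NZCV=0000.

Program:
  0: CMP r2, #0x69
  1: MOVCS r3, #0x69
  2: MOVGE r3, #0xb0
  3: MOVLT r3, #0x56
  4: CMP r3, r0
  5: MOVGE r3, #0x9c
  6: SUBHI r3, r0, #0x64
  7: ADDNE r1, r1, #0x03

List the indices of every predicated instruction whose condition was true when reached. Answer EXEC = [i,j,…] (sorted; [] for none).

EXEC = [3,5,7]

[0] flags=1000 → (cmp)
[1] flags=1000 CS?F → skip
[2] flags=1000 GE?F → skip
[3] flags=1000 LT?T → r3=0x56
[4] flags=1001 → (cmp)
[5] flags=1001 GE?T → r3=0x9c
[6] flags=1001 HI?F → skip
[7] flags=1001 NE?T → r1=0xdd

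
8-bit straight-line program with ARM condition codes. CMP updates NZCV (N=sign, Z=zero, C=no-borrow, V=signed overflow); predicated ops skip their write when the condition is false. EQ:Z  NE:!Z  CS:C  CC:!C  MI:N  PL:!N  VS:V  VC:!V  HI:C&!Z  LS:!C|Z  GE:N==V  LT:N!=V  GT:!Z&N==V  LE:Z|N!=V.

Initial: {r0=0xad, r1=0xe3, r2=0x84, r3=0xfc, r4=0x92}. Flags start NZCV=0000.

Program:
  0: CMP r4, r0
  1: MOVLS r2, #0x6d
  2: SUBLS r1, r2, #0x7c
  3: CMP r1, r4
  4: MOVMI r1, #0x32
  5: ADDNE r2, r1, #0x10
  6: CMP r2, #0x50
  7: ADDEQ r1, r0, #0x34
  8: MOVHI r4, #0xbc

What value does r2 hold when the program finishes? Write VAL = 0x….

VAL = 0x01

0: ✓ CMP  NZCV=1000
1: ✓ MOVLS  r2←0x6d
2: ✓ SUBLS  r1←0xf1
3: ✓ CMP  NZCV=0010
4: · MOVMI
5: ✓ ADDNE  r2←0x01
6: ✓ CMP  NZCV=1000
7: · ADDEQ
8: · MOVHI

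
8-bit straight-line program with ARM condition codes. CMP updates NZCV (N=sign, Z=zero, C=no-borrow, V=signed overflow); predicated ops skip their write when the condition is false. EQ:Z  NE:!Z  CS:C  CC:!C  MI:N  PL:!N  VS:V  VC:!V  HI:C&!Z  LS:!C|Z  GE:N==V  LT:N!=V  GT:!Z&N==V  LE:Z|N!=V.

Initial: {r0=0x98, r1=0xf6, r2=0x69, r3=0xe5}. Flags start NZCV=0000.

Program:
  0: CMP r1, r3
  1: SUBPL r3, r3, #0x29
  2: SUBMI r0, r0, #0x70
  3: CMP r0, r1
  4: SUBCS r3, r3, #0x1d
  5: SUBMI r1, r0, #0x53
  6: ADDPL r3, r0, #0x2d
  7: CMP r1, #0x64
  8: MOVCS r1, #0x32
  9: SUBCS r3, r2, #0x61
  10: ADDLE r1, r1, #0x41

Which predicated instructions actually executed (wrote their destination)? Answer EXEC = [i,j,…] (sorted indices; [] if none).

0: ✓ CMP  NZCV=0010
1: ✓ SUBPL  r3←0xbc
2: · SUBMI
3: ✓ CMP  NZCV=1000
4: · SUBCS
5: ✓ SUBMI  r1←0x45
6: · ADDPL
7: ✓ CMP  NZCV=1000
8: · MOVCS
9: · SUBCS
10: ✓ ADDLE  r1←0x86

EXEC = [1,5,10]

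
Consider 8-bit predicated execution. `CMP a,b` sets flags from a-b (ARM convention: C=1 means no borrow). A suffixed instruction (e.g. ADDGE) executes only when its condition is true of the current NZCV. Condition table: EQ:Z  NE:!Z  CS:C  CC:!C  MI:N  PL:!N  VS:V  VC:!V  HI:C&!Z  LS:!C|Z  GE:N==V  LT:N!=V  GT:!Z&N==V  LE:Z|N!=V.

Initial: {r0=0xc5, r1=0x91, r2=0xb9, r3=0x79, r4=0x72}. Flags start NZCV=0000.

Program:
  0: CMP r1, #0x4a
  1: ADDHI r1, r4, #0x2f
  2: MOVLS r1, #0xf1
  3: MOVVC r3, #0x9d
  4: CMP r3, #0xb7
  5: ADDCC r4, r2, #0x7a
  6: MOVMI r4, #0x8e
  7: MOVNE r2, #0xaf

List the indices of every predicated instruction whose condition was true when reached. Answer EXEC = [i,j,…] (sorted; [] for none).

EXEC = [1,5,6,7]

0: ✓ CMP  NZCV=0011
1: ✓ ADDHI  r1←0xa1
2: · MOVLS
3: · MOVVC
4: ✓ CMP  NZCV=1001
5: ✓ ADDCC  r4←0x33
6: ✓ MOVMI  r4←0x8e
7: ✓ MOVNE  r2←0xaf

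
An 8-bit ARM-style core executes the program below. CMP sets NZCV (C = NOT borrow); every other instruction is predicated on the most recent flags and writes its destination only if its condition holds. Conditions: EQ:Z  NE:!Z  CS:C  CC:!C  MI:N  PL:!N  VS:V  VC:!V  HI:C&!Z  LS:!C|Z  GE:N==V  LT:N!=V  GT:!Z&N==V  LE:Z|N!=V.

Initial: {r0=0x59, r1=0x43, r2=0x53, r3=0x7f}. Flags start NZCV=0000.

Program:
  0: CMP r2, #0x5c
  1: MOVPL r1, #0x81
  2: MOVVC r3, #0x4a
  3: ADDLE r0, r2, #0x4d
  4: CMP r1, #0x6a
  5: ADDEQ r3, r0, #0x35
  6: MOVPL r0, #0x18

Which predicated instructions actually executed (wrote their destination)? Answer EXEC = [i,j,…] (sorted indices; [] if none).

0: ✓ CMP  NZCV=1000
1: · MOVPL
2: ✓ MOVVC  r3←0x4a
3: ✓ ADDLE  r0←0xa0
4: ✓ CMP  NZCV=1000
5: · ADDEQ
6: · MOVPL

EXEC = [2,3]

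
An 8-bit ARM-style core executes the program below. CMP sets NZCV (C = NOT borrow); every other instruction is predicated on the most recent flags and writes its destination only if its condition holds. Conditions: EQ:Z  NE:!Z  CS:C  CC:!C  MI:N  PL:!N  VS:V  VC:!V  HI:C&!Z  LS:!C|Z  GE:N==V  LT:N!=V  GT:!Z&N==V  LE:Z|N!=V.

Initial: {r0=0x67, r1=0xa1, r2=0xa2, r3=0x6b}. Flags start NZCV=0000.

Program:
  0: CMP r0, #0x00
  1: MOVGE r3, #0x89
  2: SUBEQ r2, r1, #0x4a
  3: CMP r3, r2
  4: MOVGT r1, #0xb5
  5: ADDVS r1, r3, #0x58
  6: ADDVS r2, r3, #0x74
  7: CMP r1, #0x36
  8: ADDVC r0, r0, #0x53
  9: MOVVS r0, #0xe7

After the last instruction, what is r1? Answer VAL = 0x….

[0] flags=0010 → (cmp)
[1] flags=0010 GE?T → r3=0x89
[2] flags=0010 EQ?F → skip
[3] flags=1000 → (cmp)
[4] flags=1000 GT?F → skip
[5] flags=1000 VS?F → skip
[6] flags=1000 VS?F → skip
[7] flags=0011 → (cmp)
[8] flags=0011 VC?F → skip
[9] flags=0011 VS?T → r0=0xe7

VAL = 0xa1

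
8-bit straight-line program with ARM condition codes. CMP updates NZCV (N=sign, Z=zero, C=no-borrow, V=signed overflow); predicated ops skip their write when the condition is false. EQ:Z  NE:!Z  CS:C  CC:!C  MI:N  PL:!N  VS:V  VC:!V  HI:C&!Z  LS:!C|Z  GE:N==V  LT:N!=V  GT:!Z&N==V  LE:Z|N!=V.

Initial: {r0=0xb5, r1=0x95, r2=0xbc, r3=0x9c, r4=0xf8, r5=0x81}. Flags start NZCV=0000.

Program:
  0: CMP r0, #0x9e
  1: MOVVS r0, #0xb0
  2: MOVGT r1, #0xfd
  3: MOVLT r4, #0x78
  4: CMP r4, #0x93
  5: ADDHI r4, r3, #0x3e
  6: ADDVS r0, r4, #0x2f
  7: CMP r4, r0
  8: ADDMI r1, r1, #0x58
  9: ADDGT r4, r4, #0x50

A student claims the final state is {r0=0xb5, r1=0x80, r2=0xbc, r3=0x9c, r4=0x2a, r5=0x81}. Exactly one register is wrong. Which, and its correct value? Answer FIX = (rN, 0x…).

[0] flags=0010 → (cmp)
[1] flags=0010 VS?F → skip
[2] flags=0010 GT?T → r1=0xfd
[3] flags=0010 LT?F → skip
[4] flags=0010 → (cmp)
[5] flags=0010 HI?T → r4=0xda
[6] flags=0010 VS?F → skip
[7] flags=0010 → (cmp)
[8] flags=0010 MI?F → skip
[9] flags=0010 GT?T → r4=0x2a

FIX = (r1, 0xfd)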